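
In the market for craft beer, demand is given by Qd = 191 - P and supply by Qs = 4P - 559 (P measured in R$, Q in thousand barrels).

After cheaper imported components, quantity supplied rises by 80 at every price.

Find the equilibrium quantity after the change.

Solve the original market: 191 - P = 4P - 559, hence P = 150 and Q = 41.
After the shift, demand is Qd = 191 - P and supply is Qs = 4P - 479.
Setting them equal: 191 - P = 4P - 479 → 670 = 5P, so P = 134 and Q = 57.

57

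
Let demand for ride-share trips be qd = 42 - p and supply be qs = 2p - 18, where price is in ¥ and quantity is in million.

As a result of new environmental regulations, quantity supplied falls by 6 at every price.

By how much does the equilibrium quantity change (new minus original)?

Initially, 42 - p = 2p - 18, so 60 = 3p and p = 20, q = 22.
After the shift, demand is qd = 42 - p and supply is qs = 2p - 24.
Clearing the new market: 42 - p = 2p - 24, so p = 22 and q = 20.
Δq = 20 − 22 = -2.

-2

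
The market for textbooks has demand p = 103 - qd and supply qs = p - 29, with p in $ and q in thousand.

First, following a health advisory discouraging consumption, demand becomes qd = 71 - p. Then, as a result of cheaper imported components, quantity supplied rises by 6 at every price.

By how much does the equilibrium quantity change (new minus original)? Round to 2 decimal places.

Solve the original market: 103 - p = p - 29, hence p = 66 and q = 37.
After the shift, demand is qd = 71 - p and supply is qs = p - 23.
Equate the new curves: 71 - p = p - 23, giving 94 = 2p, p = 47, q = 24.
Δq = 24 − 37 = -13.00.

-13.00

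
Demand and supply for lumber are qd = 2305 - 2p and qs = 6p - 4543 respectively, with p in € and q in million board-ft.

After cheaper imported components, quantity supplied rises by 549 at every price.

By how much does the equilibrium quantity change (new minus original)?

Initially, 2305 - 2p = 6p - 4543, so 6848 = 8p and p = 856, q = 593.
After the shift, demand is qd = 2305 - 2p and supply is qs = 6p - 3994.
Setting them equal: 2305 - 2p = 6p - 3994 → 6299 = 8p, so p = 787.375 and q = 730.25.
Δq = 730.25 − 593 = +137.25.

+137.25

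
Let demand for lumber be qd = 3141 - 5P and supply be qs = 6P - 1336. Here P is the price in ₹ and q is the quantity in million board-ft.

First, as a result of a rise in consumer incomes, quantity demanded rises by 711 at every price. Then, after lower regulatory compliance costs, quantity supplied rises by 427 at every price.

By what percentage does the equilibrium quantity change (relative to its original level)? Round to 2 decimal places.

+52.61

Initially, 3141 - 5P = 6P - 1336, so 4477 = 11P and P = 407, q = 1106.
The new curves are qd = 3852 - 5P (demand) and qs = 6P - 909 (supply).
New equilibrium: 3852 - 5P = 6P - 909 ⇒ 4761 = 11P ⇒ P = 4761/11 ≈ 432.8182, q = 18567/11 ≈ 1687.9091.
%Δq = (1687.9091 − 1106) / 1106 × 100 = +52.61%.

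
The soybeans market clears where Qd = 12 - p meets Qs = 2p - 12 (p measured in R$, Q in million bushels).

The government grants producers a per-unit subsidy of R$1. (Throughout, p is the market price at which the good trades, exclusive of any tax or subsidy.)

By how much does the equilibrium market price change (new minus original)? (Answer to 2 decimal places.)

-0.67

Solve the original market: 12 - p = 2p - 12, hence p = 8 and Q = 4.
Since sellers receive the price plus the subsidy, the effective supply curve becomes Qs = 2p - 10.
Clearing the new market: 12 - p = 2p - 10, so p = 22/3 ≈ 7.3333 and Q = 14/3 ≈ 4.6667.
Δp = 7.3333 − 8 = -0.67.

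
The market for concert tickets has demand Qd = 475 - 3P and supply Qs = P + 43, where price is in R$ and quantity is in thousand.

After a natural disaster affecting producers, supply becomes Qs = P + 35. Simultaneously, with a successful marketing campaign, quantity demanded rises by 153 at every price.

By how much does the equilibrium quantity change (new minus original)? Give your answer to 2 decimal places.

Before the shock: 475 - 3P = P + 43 ⇒ 432 = 4P ⇒ P = 108, Q = 151.
The shock moves the curves to Qd = 628 - 3P and Qs = P + 35.
Equate the new curves: 628 - 3P = P + 35, giving 593 = 4P, P = 148.25, Q = 183.25.
ΔQ = 183.25 − 151 = +32.25.

+32.25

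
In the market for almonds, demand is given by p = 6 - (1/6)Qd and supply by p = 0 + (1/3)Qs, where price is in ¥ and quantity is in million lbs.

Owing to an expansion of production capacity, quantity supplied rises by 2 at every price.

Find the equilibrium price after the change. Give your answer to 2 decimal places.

Solve the original market: 36 - 6p = 3p, hence p = 4 and Q = 12.
The new curves are Qd = 36 - 6p (demand) and Qs = 3p + 2 (supply).
Clearing the new market: 36 - 6p = 3p + 2, so p = 34/9 ≈ 3.7778 and Q = 40/3 ≈ 13.3333.

3.78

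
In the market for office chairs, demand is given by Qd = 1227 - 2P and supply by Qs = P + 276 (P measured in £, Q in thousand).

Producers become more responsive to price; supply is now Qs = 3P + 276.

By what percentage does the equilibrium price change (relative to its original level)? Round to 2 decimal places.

Initially, 1227 - 2P = P + 276, so 951 = 3P and P = 317, Q = 593.
After the shift, demand is Qd = 1227 - 2P and supply is Qs = 3P + 276.
Clearing the new market: 1227 - 2P = 3P + 276, so P = 190.2 and Q = 846.6.
%ΔP = (190.2 − 317) / 317 × 100 = -40.00%.

-40.00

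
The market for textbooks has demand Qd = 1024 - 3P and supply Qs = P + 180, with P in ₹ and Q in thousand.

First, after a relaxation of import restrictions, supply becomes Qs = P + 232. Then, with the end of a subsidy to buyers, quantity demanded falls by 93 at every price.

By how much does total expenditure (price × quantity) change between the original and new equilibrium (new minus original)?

-11421.4375

Solve the original market: 1024 - 3P = P + 180, hence P = 211 and Q = 391.
The shock moves the curves to Qd = 931 - 3P and Qs = P + 232.
New equilibrium: 931 - 3P = P + 232 ⇒ 699 = 4P ⇒ P = 174.75, Q = 406.75.
Expenditure moves from 211×391 = 82501 to 174.75×406.75 = 71079.5625; change = -11421.4375.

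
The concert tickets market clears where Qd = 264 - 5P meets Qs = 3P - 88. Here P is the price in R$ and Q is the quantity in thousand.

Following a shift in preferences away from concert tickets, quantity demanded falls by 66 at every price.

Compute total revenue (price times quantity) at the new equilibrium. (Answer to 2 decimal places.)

Initially, 264 - 5P = 3P - 88, so 352 = 8P and P = 44, Q = 44.
The shock moves the curves to Qd = 198 - 5P and Qs = 3P - 88.
New equilibrium: 198 - 5P = 3P - 88 ⇒ 286 = 8P ⇒ P = 35.75, Q = 19.25.
New expenditure = 35.75 × 19.25 = 688.19.

688.19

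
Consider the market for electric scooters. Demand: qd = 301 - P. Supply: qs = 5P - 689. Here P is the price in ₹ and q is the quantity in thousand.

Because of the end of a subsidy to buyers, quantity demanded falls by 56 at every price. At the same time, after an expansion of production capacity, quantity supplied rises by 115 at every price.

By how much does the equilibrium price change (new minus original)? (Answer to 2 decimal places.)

Initially, 301 - P = 5P - 689, so 990 = 6P and P = 165, q = 136.
The new curves are qd = 245 - P (demand) and qs = 5P - 574 (supply).
Setting them equal: 245 - P = 5P - 574 → 819 = 6P, so P = 136.5 and q = 108.5.
ΔP = 136.5 − 165 = -28.50.

-28.50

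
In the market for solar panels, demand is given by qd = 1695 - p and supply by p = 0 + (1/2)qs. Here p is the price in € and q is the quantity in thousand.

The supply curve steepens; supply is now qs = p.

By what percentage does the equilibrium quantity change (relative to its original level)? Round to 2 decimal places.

Initially, 1695 - p = 2p, so 1695 = 3p and p = 565, q = 1130.
The new curves are qd = 1695 - p (demand) and qs = p (supply).
New equilibrium: 1695 - p = p ⇒ 1695 = 2p ⇒ p = 847.5, q = 847.5.
%Δq = (847.5 − 1130) / 1130 × 100 = -25.00%.

-25.00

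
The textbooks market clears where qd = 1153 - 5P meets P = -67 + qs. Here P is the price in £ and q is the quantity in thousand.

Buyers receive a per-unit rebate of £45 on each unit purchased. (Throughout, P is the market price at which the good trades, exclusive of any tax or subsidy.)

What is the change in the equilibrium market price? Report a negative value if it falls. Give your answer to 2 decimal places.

+37.50

Solve the original market: 1153 - 5P = P + 67, hence P = 181 and q = 248.
Since buyers' out-of-pocket price is the market price minus the rebate, the effective demand curve becomes qd = 1378 - 5P.
Equate the new curves: 1378 - 5P = P + 67, giving 1311 = 6P, P = 218.5, q = 285.5.
ΔP = 218.5 − 181 = +37.50.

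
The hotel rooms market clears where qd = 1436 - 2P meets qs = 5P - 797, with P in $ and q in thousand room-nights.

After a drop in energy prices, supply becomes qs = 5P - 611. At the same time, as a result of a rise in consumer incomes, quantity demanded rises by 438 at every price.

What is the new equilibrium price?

Before the shock: 1436 - 2P = 5P - 797 ⇒ 2233 = 7P ⇒ P = 319, q = 798.
After the shift, demand is qd = 1874 - 2P and supply is qs = 5P - 611.
New equilibrium: 1874 - 2P = 5P - 611 ⇒ 2485 = 7P ⇒ P = 355, q = 1164.

355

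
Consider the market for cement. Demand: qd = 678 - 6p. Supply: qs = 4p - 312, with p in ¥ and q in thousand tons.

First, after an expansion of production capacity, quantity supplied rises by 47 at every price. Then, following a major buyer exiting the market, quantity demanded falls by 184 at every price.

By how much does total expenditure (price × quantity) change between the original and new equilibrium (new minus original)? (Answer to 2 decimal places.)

Before the shock: 678 - 6p = 4p - 312 ⇒ 990 = 10p ⇒ p = 99, q = 84.
After the shift, demand is qd = 494 - 6p and supply is qs = 4p - 265.
Clearing the new market: 494 - 6p = 4p - 265, so p = 75.9 and q = 38.6.
Expenditure moves from 99×84 = 8316 to 75.9×38.6 = 2929.74; change = -5386.26.

-5386.26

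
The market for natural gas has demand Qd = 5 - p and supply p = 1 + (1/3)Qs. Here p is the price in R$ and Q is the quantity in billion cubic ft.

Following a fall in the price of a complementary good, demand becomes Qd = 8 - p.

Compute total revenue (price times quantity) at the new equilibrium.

14.4375

Before the shock: 5 - p = 3p - 3 ⇒ 8 = 4p ⇒ p = 2, Q = 3.
The new curves are Qd = 8 - p (demand) and Qs = 3p - 3 (supply).
Equate the new curves: 8 - p = 3p - 3, giving 11 = 4p, p = 2.75, Q = 5.25.
New expenditure = 2.75 × 5.25 = 14.4375.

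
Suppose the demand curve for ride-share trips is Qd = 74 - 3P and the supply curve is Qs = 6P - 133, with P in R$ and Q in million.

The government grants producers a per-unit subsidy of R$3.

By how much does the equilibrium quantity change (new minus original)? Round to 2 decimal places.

+6.00

Solve the original market: 74 - 3P = 6P - 133, hence P = 23 and Q = 5.
Since sellers receive the price plus the subsidy, the effective supply curve becomes Qs = 6P - 115.
Equate the new curves: 74 - 3P = 6P - 115, giving 189 = 9P, P = 21, Q = 11.
ΔQ = 11 − 5 = +6.00.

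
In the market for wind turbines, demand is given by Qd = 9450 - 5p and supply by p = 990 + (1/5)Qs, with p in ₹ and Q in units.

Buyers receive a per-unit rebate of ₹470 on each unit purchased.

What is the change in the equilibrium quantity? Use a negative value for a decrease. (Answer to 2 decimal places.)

+1175.00

Original equilibrium: 9450 - 5p = 5p - 4950 gives 14400 = 10p, so p = 1440 and Q = 2250.
Since buyers' out-of-pocket price is the market price minus the rebate, the effective demand curve becomes Qd = 11800 - 5p.
Equate the new curves: 11800 - 5p = 5p - 4950, giving 16750 = 10p, p = 1675, Q = 3425.
ΔQ = 3425 − 2250 = +1175.00.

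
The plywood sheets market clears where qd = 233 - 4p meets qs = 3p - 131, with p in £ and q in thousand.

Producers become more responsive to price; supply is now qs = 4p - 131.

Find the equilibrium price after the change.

Before the shock: 233 - 4p = 3p - 131 ⇒ 364 = 7p ⇒ p = 52, q = 25.
The new curves are qd = 233 - 4p (demand) and qs = 4p - 131 (supply).
New equilibrium: 233 - 4p = 4p - 131 ⇒ 364 = 8p ⇒ p = 45.5, q = 51.

45.5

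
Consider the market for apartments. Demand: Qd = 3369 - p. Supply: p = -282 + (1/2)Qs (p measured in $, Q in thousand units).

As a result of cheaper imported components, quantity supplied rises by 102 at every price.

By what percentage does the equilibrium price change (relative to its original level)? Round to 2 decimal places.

-3.64

Before the shock: 3369 - p = 2p + 564 ⇒ 2805 = 3p ⇒ p = 935, Q = 2434.
The new curves are Qd = 3369 - p (demand) and Qs = 2p + 666 (supply).
New equilibrium: 3369 - p = 2p + 666 ⇒ 2703 = 3p ⇒ p = 901, Q = 2468.
%Δp = (901 − 935) / 935 × 100 = -3.64%.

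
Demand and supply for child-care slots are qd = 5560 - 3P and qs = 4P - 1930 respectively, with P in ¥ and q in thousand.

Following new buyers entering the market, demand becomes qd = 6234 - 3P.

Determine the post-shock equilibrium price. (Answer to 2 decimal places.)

Before the shock: 5560 - 3P = 4P - 1930 ⇒ 7490 = 7P ⇒ P = 1070, q = 2350.
After the shift, demand is qd = 6234 - 3P and supply is qs = 4P - 1930.
Equate the new curves: 6234 - 3P = 4P - 1930, giving 8164 = 7P, P = 8164/7 ≈ 1166.2857, q = 19146/7 ≈ 2735.1429.

1166.29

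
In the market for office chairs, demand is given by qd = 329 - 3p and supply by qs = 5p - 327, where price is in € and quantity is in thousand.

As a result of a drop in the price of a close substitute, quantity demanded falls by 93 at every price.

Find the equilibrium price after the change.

70.375

Original equilibrium: 329 - 3p = 5p - 327 gives 656 = 8p, so p = 82 and q = 83.
The new curves are qd = 236 - 3p (demand) and qs = 5p - 327 (supply).
Setting them equal: 236 - 3p = 5p - 327 → 563 = 8p, so p = 70.375 and q = 24.875.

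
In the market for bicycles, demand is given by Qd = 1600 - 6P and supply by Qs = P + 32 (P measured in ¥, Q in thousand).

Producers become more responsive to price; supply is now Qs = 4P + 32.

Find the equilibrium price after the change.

156.8

Initially, 1600 - 6P = P + 32, so 1568 = 7P and P = 224, Q = 256.
The new curves are Qd = 1600 - 6P (demand) and Qs = 4P + 32 (supply).
Setting them equal: 1600 - 6P = 4P + 32 → 1568 = 10P, so P = 156.8 and Q = 659.2.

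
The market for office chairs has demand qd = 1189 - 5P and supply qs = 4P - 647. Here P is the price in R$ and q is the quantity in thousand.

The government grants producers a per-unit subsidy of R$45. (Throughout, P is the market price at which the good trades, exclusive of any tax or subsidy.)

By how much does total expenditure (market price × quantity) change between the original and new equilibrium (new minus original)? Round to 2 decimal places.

Solve the original market: 1189 - 5P = 4P - 647, hence P = 204 and q = 169.
Since sellers receive the price plus the subsidy, the effective supply curve becomes qs = 4P - 467.
Setting them equal: 1189 - 5P = 4P - 467 → 1656 = 9P, so P = 184 and q = 269.
Expenditure moves from 204×169 = 34476 to 184×269 = 49496; change = +15020.00.

+15020.00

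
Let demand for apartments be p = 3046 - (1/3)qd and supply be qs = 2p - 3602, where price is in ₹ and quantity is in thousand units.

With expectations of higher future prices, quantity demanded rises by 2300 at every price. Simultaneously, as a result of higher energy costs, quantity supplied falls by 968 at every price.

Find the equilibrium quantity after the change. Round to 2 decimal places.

Initially, 9138 - 3p = 2p - 3602, so 12740 = 5p and p = 2548, q = 1494.
The new curves are qd = 11438 - 3p (demand) and qs = 2p - 4570 (supply).
New equilibrium: 11438 - 3p = 2p - 4570 ⇒ 16008 = 5p ⇒ p = 3201.6, q = 1833.2.

1833.20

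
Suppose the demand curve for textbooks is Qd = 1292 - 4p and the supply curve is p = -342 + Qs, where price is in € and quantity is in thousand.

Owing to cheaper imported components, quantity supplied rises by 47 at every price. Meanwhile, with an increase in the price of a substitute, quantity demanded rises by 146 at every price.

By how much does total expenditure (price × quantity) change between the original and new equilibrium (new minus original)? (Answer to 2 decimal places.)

Before the shock: 1292 - 4p = p + 342 ⇒ 950 = 5p ⇒ p = 190, Q = 532.
After the shift, demand is Qd = 1438 - 4p and supply is Qs = p + 389.
Clearing the new market: 1438 - 4p = p + 389, so p = 209.8 and Q = 598.8.
Expenditure moves from 190×532 = 101080 to 209.8×598.8 = 125628.24; change = +24548.24.

+24548.24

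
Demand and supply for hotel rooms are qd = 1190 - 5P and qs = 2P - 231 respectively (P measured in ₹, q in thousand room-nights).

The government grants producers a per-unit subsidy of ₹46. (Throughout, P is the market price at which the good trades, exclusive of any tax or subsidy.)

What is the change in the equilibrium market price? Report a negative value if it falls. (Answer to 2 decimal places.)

-13.14

Before the shock: 1190 - 5P = 2P - 231 ⇒ 1421 = 7P ⇒ P = 203, q = 175.
Since sellers receive the price plus the subsidy, the effective supply curve becomes qs = 2P - 139.
Equate the new curves: 1190 - 5P = 2P - 139, giving 1329 = 7P, P = 1329/7 ≈ 189.8571, q = 1685/7 ≈ 240.7143.
ΔP = 189.8571 − 203 = -13.14.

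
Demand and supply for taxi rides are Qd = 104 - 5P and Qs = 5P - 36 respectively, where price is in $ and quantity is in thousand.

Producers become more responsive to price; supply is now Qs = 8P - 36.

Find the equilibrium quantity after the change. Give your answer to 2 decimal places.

Initially, 104 - 5P = 5P - 36, so 140 = 10P and P = 14, Q = 34.
After the shift, demand is Qd = 104 - 5P and supply is Qs = 8P - 36.
Equate the new curves: 104 - 5P = 8P - 36, giving 140 = 13P, P = 140/13 ≈ 10.7692, Q = 652/13 ≈ 50.1538.

50.15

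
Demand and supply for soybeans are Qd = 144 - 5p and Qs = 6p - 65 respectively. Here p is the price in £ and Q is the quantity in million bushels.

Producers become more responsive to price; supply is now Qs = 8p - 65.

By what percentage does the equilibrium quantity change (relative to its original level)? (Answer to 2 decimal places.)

Solve the original market: 144 - 5p = 6p - 65, hence p = 19 and Q = 49.
The shock moves the curves to Qd = 144 - 5p and Qs = 8p - 65.
New equilibrium: 144 - 5p = 8p - 65 ⇒ 209 = 13p ⇒ p = 209/13 ≈ 16.0769, Q = 827/13 ≈ 63.6154.
%ΔQ = (63.6154 − 49) / 49 × 100 = +29.83%.

+29.83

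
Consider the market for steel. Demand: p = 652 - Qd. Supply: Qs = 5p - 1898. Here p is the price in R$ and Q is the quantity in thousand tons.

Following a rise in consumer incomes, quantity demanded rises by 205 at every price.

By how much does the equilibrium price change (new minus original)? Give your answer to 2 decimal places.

+34.17

Original equilibrium: 652 - p = 5p - 1898 gives 2550 = 6p, so p = 425 and Q = 227.
With the change applied: demand Qd = 857 - p, supply Qs = 5p - 1898.
Equate the new curves: 857 - p = 5p - 1898, giving 2755 = 6p, p = 2755/6 ≈ 459.1667, Q = 2387/6 ≈ 397.8333.
Δp = 459.1667 − 425 = +34.17.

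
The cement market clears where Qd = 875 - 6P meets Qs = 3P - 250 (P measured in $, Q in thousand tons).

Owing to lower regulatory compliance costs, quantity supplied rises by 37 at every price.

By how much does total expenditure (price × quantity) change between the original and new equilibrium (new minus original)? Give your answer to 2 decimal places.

Before the shock: 875 - 6P = 3P - 250 ⇒ 1125 = 9P ⇒ P = 125, Q = 125.
The new curves are Qd = 875 - 6P (demand) and Qs = 3P - 213 (supply).
New equilibrium: 875 - 6P = 3P - 213 ⇒ 1088 = 9P ⇒ P = 1088/9 ≈ 120.8889, Q = 449/3 ≈ 149.6667.
Expenditure moves from 125×125 = 15625 to 120.8889×149.6667 = 18093.0370; change = +2468.04.

+2468.04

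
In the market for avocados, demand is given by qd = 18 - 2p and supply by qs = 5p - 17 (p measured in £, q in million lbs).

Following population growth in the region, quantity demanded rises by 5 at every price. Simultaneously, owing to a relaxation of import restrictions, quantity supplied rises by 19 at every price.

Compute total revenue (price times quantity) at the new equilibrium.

Solve the original market: 18 - 2p = 5p - 17, hence p = 5 and q = 8.
After the shift, demand is qd = 23 - 2p and supply is qs = 5p + 2.
Setting them equal: 23 - 2p = 5p + 2 → 21 = 7p, so p = 3 and q = 17.
New expenditure = 3 × 17 = 51.

51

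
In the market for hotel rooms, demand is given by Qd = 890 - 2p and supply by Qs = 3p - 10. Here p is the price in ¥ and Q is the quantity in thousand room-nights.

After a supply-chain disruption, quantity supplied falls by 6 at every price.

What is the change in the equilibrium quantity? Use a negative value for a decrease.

-2.4

Before the shock: 890 - 2p = 3p - 10 ⇒ 900 = 5p ⇒ p = 180, Q = 530.
The shock moves the curves to Qd = 890 - 2p and Qs = 3p - 16.
New equilibrium: 890 - 2p = 3p - 16 ⇒ 906 = 5p ⇒ p = 181.2, Q = 527.6.
ΔQ = 527.6 − 530 = -2.4.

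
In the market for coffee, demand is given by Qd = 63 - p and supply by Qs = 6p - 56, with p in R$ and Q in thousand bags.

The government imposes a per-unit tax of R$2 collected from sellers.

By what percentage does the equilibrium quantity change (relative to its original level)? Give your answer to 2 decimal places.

-3.73

Original equilibrium: 63 - p = 6p - 56 gives 119 = 7p, so p = 17 and Q = 46.
Since sellers keep the price net of the tax, the effective supply curve becomes Qs = 6p - 68.
New equilibrium: 63 - p = 6p - 68 ⇒ 131 = 7p ⇒ p = 131/7 ≈ 18.7143, Q = 310/7 ≈ 44.2857.
%ΔQ = (44.2857 − 46) / 46 × 100 = -3.73%.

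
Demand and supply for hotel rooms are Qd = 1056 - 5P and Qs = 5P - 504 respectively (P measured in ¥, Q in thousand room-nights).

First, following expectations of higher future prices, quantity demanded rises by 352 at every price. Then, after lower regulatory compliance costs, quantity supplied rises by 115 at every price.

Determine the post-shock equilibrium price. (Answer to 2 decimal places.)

179.70

Solve the original market: 1056 - 5P = 5P - 504, hence P = 156 and Q = 276.
After the shift, demand is Qd = 1408 - 5P and supply is Qs = 5P - 389.
Equate the new curves: 1408 - 5P = 5P - 389, giving 1797 = 10P, P = 179.7, Q = 509.5.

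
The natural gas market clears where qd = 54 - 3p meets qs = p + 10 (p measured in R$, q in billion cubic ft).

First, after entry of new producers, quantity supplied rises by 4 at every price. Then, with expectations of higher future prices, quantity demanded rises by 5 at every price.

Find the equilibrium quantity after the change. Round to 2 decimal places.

25.25

Original equilibrium: 54 - 3p = p + 10 gives 44 = 4p, so p = 11 and q = 21.
The new curves are qd = 59 - 3p (demand) and qs = p + 14 (supply).
Clearing the new market: 59 - 3p = p + 14, so p = 11.25 and q = 25.25.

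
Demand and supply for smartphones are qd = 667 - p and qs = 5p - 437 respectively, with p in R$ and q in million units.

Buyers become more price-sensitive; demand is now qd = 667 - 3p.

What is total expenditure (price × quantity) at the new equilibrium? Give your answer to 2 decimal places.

Original equilibrium: 667 - p = 5p - 437 gives 1104 = 6p, so p = 184 and q = 483.
The new curves are qd = 667 - 3p (demand) and qs = 5p - 437 (supply).
Equate the new curves: 667 - 3p = 5p - 437, giving 1104 = 8p, p = 138, q = 253.
New expenditure = 138 × 253 = 34914.00.

34914.00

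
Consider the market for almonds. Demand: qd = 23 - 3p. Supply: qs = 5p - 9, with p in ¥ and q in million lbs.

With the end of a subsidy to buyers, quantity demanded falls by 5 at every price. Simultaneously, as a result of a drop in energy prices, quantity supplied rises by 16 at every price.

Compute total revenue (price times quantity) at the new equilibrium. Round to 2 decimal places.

Before the shock: 23 - 3p = 5p - 9 ⇒ 32 = 8p ⇒ p = 4, q = 11.
The new curves are qd = 18 - 3p (demand) and qs = 5p + 7 (supply).
Setting them equal: 18 - 3p = 5p + 7 → 11 = 8p, so p = 1.375 and q = 13.875.
New expenditure = 1.375 × 13.875 = 19.08.

19.08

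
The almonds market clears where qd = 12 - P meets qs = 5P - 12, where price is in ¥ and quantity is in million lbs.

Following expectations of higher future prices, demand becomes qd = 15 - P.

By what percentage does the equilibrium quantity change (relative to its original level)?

Initially, 12 - P = 5P - 12, so 24 = 6P and P = 4, q = 8.
The new curves are qd = 15 - P (demand) and qs = 5P - 12 (supply).
Setting them equal: 15 - P = 5P - 12 → 27 = 6P, so P = 4.5 and q = 10.5.
%Δq = (10.5 − 8) / 8 × 100 = +31.25%.

+31.25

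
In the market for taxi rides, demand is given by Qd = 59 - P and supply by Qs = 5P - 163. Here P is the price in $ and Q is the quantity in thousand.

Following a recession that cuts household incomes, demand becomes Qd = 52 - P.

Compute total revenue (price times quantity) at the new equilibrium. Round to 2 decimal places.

579.31

Before the shock: 59 - P = 5P - 163 ⇒ 222 = 6P ⇒ P = 37, Q = 22.
With the change applied: demand Qd = 52 - P, supply Qs = 5P - 163.
Equate the new curves: 52 - P = 5P - 163, giving 215 = 6P, P = 215/6 ≈ 35.8333, Q = 97/6 ≈ 16.1667.
New expenditure = 35.8333 × 16.1667 = 579.31.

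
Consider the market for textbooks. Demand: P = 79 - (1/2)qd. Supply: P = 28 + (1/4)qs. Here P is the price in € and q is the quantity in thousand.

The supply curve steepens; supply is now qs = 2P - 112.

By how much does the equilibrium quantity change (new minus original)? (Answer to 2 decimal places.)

Initially, 158 - 2P = 4P - 112, so 270 = 6P and P = 45, q = 68.
After the shift, demand is qd = 158 - 2P and supply is qs = 2P - 112.
Setting them equal: 158 - 2P = 2P - 112 → 270 = 4P, so P = 67.5 and q = 23.
Δq = 23 − 68 = -45.00.

-45.00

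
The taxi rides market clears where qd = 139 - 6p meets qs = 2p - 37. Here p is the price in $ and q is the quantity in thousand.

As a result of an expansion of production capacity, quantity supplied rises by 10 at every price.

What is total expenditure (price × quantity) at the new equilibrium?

Initially, 139 - 6p = 2p - 37, so 176 = 8p and p = 22, q = 7.
The shock moves the curves to qd = 139 - 6p and qs = 2p - 27.
Equate the new curves: 139 - 6p = 2p - 27, giving 166 = 8p, p = 20.75, q = 14.5.
New expenditure = 20.75 × 14.5 = 300.875.

300.875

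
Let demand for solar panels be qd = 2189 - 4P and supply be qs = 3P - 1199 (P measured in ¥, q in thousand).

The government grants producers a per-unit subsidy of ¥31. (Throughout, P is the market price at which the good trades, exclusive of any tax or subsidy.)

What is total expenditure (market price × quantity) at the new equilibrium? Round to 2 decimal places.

144105.82

Solve the original market: 2189 - 4P = 3P - 1199, hence P = 484 and q = 253.
Since sellers receive the price plus the subsidy, the effective supply curve becomes qs = 3P - 1106.
New equilibrium: 2189 - 4P = 3P - 1106 ⇒ 3295 = 7P ⇒ P = 3295/7 ≈ 470.7143, q = 2143/7 ≈ 306.1429.
New expenditure = 470.7143 × 306.1429 = 144105.82.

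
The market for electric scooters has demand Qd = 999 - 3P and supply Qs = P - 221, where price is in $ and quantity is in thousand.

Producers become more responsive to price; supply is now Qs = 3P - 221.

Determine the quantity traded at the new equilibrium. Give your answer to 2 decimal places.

Initially, 999 - 3P = P - 221, so 1220 = 4P and P = 305, Q = 84.
The shock moves the curves to Qd = 999 - 3P and Qs = 3P - 221.
Setting them equal: 999 - 3P = 3P - 221 → 1220 = 6P, so P = 610/3 ≈ 203.3333 and Q = 389.

389.00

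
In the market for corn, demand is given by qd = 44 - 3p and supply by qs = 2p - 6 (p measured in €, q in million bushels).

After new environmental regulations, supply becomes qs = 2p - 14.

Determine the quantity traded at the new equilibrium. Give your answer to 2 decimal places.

9.20

Before the shock: 44 - 3p = 2p - 6 ⇒ 50 = 5p ⇒ p = 10, q = 14.
The new curves are qd = 44 - 3p (demand) and qs = 2p - 14 (supply).
New equilibrium: 44 - 3p = 2p - 14 ⇒ 58 = 5p ⇒ p = 11.6, q = 9.2.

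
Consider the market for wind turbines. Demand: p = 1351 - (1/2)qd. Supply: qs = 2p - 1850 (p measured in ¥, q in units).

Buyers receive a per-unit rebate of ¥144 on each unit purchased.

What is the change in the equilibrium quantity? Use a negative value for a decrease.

+144

Solve the original market: 2702 - 2p = 2p - 1850, hence p = 1138 and q = 426.
Since buyers' out-of-pocket price is the market price minus the rebate, the effective demand curve becomes qd = 2990 - 2p.
New equilibrium: 2990 - 2p = 2p - 1850 ⇒ 4840 = 4p ⇒ p = 1210, q = 570.
Δq = 570 − 426 = +144.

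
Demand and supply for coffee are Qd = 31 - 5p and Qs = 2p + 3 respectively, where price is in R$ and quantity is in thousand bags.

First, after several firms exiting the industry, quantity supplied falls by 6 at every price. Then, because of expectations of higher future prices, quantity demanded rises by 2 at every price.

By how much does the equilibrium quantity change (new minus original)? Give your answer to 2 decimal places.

-3.71

Initially, 31 - 5p = 2p + 3, so 28 = 7p and p = 4, Q = 11.
The shock moves the curves to Qd = 33 - 5p and Qs = 2p - 3.
Clearing the new market: 33 - 5p = 2p - 3, so p = 36/7 ≈ 5.1429 and Q = 51/7 ≈ 7.2857.
ΔQ = 7.2857 − 11 = -3.71.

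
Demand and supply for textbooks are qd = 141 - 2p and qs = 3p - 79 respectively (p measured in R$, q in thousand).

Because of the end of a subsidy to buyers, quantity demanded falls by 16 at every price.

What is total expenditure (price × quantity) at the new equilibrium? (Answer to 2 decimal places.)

Original equilibrium: 141 - 2p = 3p - 79 gives 220 = 5p, so p = 44 and q = 53.
With the change applied: demand qd = 125 - 2p, supply qs = 3p - 79.
Clearing the new market: 125 - 2p = 3p - 79, so p = 40.8 and q = 43.4.
New expenditure = 40.8 × 43.4 = 1770.72.

1770.72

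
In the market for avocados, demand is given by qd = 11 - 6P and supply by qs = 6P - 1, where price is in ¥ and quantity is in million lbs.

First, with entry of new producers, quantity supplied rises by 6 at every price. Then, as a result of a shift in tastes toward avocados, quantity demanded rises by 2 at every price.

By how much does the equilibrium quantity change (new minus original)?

Original equilibrium: 11 - 6P = 6P - 1 gives 12 = 12P, so P = 1 and q = 5.
The new curves are qd = 13 - 6P (demand) and qs = 6P + 5 (supply).
New equilibrium: 13 - 6P = 6P + 5 ⇒ 8 = 12P ⇒ P = 2/3 ≈ 0.6667, q = 9.
Δq = 9 − 5 = +4.

+4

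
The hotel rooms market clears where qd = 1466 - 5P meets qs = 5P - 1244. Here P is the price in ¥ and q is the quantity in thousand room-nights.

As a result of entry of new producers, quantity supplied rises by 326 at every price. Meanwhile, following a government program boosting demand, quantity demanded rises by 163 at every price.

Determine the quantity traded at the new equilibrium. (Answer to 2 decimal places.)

Before the shock: 1466 - 5P = 5P - 1244 ⇒ 2710 = 10P ⇒ P = 271, q = 111.
After the shift, demand is qd = 1629 - 5P and supply is qs = 5P - 918.
Clearing the new market: 1629 - 5P = 5P - 918, so P = 254.7 and q = 355.5.

355.50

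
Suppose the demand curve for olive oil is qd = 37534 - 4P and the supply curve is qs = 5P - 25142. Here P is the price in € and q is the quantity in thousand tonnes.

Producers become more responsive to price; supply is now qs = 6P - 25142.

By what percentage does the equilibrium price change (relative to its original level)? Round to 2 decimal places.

Original equilibrium: 37534 - 4P = 5P - 25142 gives 62676 = 9P, so P = 6964 and q = 9678.
With the change applied: demand qd = 37534 - 4P, supply qs = 6P - 25142.
Clearing the new market: 37534 - 4P = 6P - 25142, so P = 6267.6 and q = 12463.6.
%ΔP = (6267.6 − 6964) / 6964 × 100 = -10.00%.

-10.00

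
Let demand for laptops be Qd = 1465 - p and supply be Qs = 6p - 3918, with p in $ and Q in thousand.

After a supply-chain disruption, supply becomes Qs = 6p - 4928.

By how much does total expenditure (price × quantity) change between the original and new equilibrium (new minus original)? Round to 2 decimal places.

Original equilibrium: 1465 - p = 6p - 3918 gives 5383 = 7p, so p = 769 and Q = 696.
With the change applied: demand Qd = 1465 - p, supply Qs = 6p - 4928.
New equilibrium: 1465 - p = 6p - 4928 ⇒ 6393 = 7p ⇒ p = 6393/7 ≈ 913.2857, Q = 3862/7 ≈ 551.7143.
Expenditure moves from 769×696 = 535224 to 913.2857×551.7143 = 503872.7755; change = -31351.22.

-31351.22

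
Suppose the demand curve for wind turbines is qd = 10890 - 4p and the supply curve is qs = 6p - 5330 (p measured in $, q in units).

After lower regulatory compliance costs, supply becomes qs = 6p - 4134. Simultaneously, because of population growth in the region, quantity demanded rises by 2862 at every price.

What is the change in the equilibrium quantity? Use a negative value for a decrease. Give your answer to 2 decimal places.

Before the shock: 10890 - 4p = 6p - 5330 ⇒ 16220 = 10p ⇒ p = 1622, q = 4402.
The new curves are qd = 13752 - 4p (demand) and qs = 6p - 4134 (supply).
Clearing the new market: 13752 - 4p = 6p - 4134, so p = 1788.6 and q = 6597.6.
Δq = 6597.6 − 4402 = +2195.60.

+2195.60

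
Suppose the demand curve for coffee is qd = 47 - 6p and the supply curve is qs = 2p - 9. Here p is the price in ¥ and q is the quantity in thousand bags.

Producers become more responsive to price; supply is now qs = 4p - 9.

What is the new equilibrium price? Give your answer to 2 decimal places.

5.60

Solve the original market: 47 - 6p = 2p - 9, hence p = 7 and q = 5.
The shock moves the curves to qd = 47 - 6p and qs = 4p - 9.
Setting them equal: 47 - 6p = 4p - 9 → 56 = 10p, so p = 5.6 and q = 13.4.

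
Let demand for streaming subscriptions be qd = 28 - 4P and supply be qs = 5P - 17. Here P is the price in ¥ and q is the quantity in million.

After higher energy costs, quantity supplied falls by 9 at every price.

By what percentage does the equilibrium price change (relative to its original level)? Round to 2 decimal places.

Initially, 28 - 4P = 5P - 17, so 45 = 9P and P = 5, q = 8.
The shock moves the curves to qd = 28 - 4P and qs = 5P - 26.
Equate the new curves: 28 - 4P = 5P - 26, giving 54 = 9P, P = 6, q = 4.
%ΔP = (6 − 5) / 5 × 100 = +20.00%.

+20.00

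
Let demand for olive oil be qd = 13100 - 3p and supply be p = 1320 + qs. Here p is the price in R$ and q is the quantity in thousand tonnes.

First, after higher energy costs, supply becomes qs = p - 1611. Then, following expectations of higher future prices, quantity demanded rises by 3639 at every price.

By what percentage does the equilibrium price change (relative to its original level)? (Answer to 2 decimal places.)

Solve the original market: 13100 - 3p = p - 1320, hence p = 3605 and q = 2285.
The shock moves the curves to qd = 16739 - 3p and qs = p - 1611.
Clearing the new market: 16739 - 3p = p - 1611, so p = 4587.5 and q = 2976.5.
%Δp = (4587.5 − 3605) / 3605 × 100 = +27.25%.

+27.25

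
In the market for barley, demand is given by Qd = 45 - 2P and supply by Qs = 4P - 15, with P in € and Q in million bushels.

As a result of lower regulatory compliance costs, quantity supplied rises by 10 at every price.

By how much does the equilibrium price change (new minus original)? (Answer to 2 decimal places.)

-1.67

Before the shock: 45 - 2P = 4P - 15 ⇒ 60 = 6P ⇒ P = 10, Q = 25.
After the shift, demand is Qd = 45 - 2P and supply is Qs = 4P - 5.
Clearing the new market: 45 - 2P = 4P - 5, so P = 25/3 ≈ 8.3333 and Q = 85/3 ≈ 28.3333.
ΔP = 8.3333 − 10 = -1.67.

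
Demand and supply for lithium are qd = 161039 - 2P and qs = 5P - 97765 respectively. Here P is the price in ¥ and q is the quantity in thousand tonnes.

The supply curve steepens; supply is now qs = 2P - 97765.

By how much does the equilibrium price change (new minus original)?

+27729

Before the shock: 161039 - 2P = 5P - 97765 ⇒ 258804 = 7P ⇒ P = 36972, q = 87095.
The shock moves the curves to qd = 161039 - 2P and qs = 2P - 97765.
Clearing the new market: 161039 - 2P = 2P - 97765, so P = 64701 and q = 31637.
ΔP = 64701 − 36972 = +27729.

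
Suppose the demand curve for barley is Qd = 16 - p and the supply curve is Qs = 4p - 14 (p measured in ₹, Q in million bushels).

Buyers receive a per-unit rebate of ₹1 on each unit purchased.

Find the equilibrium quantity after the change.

10.8

Solve the original market: 16 - p = 4p - 14, hence p = 6 and Q = 10.
Since buyers' out-of-pocket price is the market price minus the rebate, the effective demand curve becomes Qd = 17 - p.
Setting them equal: 17 - p = 4p - 14 → 31 = 5p, so p = 6.2 and Q = 10.8.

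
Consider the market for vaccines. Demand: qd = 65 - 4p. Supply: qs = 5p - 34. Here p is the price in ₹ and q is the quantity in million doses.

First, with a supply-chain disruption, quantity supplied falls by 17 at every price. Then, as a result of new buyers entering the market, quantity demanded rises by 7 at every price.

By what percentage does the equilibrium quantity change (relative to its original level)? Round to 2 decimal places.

-17.46

Initially, 65 - 4p = 5p - 34, so 99 = 9p and p = 11, q = 21.
The new curves are qd = 72 - 4p (demand) and qs = 5p - 51 (supply).
Clearing the new market: 72 - 4p = 5p - 51, so p = 41/3 ≈ 13.6667 and q = 52/3 ≈ 17.3333.
%Δq = (17.3333 − 21) / 21 × 100 = -17.46%.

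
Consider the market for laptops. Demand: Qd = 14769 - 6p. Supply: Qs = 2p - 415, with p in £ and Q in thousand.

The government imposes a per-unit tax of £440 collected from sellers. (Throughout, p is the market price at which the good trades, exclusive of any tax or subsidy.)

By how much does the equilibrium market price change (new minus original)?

+110

Original equilibrium: 14769 - 6p = 2p - 415 gives 15184 = 8p, so p = 1898 and Q = 3381.
Since sellers keep the price net of the tax, the effective supply curve becomes Qs = 2p - 1295.
Setting them equal: 14769 - 6p = 2p - 1295 → 16064 = 8p, so p = 2008 and Q = 2721.
Δp = 2008 − 1898 = +110.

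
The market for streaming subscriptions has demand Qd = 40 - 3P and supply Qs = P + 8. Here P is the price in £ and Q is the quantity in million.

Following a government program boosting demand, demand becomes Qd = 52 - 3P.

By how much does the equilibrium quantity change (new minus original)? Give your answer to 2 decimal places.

Before the shock: 40 - 3P = P + 8 ⇒ 32 = 4P ⇒ P = 8, Q = 16.
With the change applied: demand Qd = 52 - 3P, supply Qs = P + 8.
Equate the new curves: 52 - 3P = P + 8, giving 44 = 4P, P = 11, Q = 19.
ΔQ = 19 − 16 = +3.00.

+3.00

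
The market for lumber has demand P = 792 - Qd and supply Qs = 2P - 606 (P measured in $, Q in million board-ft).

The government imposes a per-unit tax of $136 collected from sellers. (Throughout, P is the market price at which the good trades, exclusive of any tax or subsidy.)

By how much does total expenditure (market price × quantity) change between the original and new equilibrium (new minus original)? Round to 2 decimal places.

Solve the original market: 792 - P = 2P - 606, hence P = 466 and Q = 326.
Since sellers keep the price net of the tax, the effective supply curve becomes Qs = 2P - 878.
New equilibrium: 792 - P = 2P - 878 ⇒ 1670 = 3P ⇒ P = 1670/3 ≈ 556.6667, Q = 706/3 ≈ 235.3333.
Expenditure moves from 466×326 = 151916 to 556.6667×235.3333 = 131002.2222; change = -20913.78.

-20913.78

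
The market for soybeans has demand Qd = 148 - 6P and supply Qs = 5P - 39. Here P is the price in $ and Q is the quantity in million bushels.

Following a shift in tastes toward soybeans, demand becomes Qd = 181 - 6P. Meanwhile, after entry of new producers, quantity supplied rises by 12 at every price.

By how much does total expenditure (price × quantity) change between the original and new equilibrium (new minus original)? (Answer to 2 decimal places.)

+495.22

Before the shock: 148 - 6P = 5P - 39 ⇒ 187 = 11P ⇒ P = 17, Q = 46.
With the change applied: demand Qd = 181 - 6P, supply Qs = 5P - 27.
Clearing the new market: 181 - 6P = 5P - 27, so P = 208/11 ≈ 18.9091 and Q = 743/11 ≈ 67.5455.
Expenditure moves from 17×46 = 782 to 18.9091×67.5455 = 1277.2231; change = +495.22.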